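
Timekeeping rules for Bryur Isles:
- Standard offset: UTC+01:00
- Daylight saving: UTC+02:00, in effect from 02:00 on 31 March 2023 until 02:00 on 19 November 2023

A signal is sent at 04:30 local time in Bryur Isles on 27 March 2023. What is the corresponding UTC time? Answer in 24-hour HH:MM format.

27 March 2023 is outside the daylight-saving period (31 March – 19 November), so Bryur Isles is on standard time, UTC+01:00.
04:30 local − 1h = 03:30 UTC.

03:30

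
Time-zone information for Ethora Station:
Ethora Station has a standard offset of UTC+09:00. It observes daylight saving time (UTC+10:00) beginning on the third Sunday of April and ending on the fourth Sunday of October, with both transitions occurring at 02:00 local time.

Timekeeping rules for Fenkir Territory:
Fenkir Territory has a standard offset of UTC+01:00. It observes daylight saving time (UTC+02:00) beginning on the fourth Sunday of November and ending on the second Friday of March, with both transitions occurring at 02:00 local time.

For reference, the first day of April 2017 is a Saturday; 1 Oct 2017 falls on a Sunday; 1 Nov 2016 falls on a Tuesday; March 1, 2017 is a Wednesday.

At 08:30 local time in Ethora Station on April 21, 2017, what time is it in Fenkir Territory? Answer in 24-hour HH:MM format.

1 April 2017 is a Saturday, so the first Sunday is April 2 and the third is April 16.
1 October 2017 is a Sunday, so the first Sunday is October 1 and the fourth is October 22.
Daylight saving runs 16 April – 22 October; April 21, 2017 is inside that window, so Ethora Station is at UTC+10:00.
08:30 Ethora Station − 10h = 22:30 UTC (rolling into the previous day, 20 April 2017).
1 November 2016 is a Tuesday, so the first Sunday is November 6 and the fourth is November 27.
1 March 2017 is a Wednesday, so the first Friday is March 3 and the second is March 10.
At the standard offset (UTC+01:00), 22:30 UTC + 1h = 23:30 Fenkir Territory standard time.
Daylight saving runs 27 November 2016 – 10 March 2017; the standard-time date in Fenkir Territory, April 20, 2017, is outside that window, so Fenkir Territory is on standard time at UTC+01:00.
22:30 UTC + 1h = 23:30 Fenkir Territory.

23:30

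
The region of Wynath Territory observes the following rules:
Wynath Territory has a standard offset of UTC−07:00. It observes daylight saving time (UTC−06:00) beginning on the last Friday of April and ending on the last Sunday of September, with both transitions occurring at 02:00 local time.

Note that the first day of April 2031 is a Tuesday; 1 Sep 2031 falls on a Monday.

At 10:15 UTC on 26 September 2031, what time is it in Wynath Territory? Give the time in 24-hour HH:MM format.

04:15

1 April 2031 is a Tuesday, so Fridays fall on 4, 11, 18, 25; the last is April 25.
1 September 2031 is a Monday, so Sundays fall on 7, 14, 21, 28; the last is September 28.
At the standard offset (UTC−07:00), 10:15 UTC − 7h = 03:15 Wynath Territory standard time.
The standard-time date in Wynath Territory, 26 September 2031, falls between 25 April and 28 September, so daylight saving is in effect and Wynath Territory is at UTC−06:00.
10:15 UTC − 6h = 04:15 local.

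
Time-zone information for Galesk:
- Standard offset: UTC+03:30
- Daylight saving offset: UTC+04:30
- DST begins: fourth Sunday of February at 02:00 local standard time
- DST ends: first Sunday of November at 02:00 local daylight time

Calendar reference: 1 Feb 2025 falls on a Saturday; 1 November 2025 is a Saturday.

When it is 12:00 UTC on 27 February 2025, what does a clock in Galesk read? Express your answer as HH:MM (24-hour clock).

1 February 2025 is a Saturday, so the first Sunday is February 2 and the fourth is February 23.
1 November 2025 is a Saturday, so the first Sunday is November 2.
At the standard offset (UTC+03:30), 12:00 UTC + 3h30m = 15:30 Galesk standard time.
The standard-time date in Galesk, 27 February 2025, lies within the daylight-saving period (23 February – 2 November), so Galesk is on daylight time, UTC+04:30.
12:00 UTC + 4h30m = 16:30 local.

16:30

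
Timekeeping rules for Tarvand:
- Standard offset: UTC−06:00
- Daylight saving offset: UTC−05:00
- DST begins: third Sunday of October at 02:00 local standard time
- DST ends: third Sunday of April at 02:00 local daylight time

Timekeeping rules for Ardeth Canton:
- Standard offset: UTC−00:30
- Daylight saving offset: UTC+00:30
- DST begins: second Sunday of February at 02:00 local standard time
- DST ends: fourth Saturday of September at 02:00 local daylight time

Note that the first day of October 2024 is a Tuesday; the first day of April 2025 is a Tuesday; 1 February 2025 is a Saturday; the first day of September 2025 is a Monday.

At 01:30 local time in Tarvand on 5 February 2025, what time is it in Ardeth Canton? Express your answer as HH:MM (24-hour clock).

1 October 2024 is a Tuesday, so the first Sunday is October 6 and the third is October 20.
1 April 2025 is a Tuesday, so the first Sunday is April 6 and the third is April 20.
5 February 2025 lies within the daylight-saving period (20 October 2024 – 20 April 2025), so Tarvand is on daylight time, UTC−05:00.
01:30 Tarvand + 5h = 06:30 UTC.
1 February 2025 is a Saturday, so the first Sunday is February 2 and the second is February 9.
1 September 2025 is a Monday, so the first Saturday is September 6 and the fourth is September 27.
At the standard offset (UTC−00:30), 06:30 UTC − 0h30m = 06:00 Ardeth Canton standard time.
Daylight saving runs 9 February – 27 September; the standard-time date in Ardeth Canton, 5 February 2025, is outside that window, so Ardeth Canton is on standard time at UTC−00:30.
06:30 UTC − 0h30m = 06:00 Ardeth Canton.

06:00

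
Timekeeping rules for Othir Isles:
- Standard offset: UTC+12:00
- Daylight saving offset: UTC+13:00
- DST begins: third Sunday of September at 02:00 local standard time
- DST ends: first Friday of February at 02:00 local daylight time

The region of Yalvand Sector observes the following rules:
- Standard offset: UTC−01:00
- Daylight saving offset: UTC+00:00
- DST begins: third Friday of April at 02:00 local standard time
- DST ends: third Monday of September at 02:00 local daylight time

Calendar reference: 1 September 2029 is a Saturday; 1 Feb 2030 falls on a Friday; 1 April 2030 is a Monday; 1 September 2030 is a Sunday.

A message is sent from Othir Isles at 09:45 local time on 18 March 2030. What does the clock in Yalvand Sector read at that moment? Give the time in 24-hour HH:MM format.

20:45

1 September 2029 is a Saturday, so the first Sunday is September 2 and the third is September 16.
1 February 2030 is a Friday, so the first Friday is February 1.
18 March 2030 does not fall between 16 September 2029 and 1 February 2030, so daylight saving is not in effect and Othir Isles is at UTC+12:00.
09:45 Othir Isles − 12h = 21:45 UTC (rolling into the previous day, 17 March 2030).
1 April 2030 is a Monday, so the first Friday is April 5 and the third is April 19.
1 September 2030 is a Sunday, so the first Monday is September 2 and the third is September 16.
At the standard offset (UTC−01:00), 21:45 UTC − 1h = 20:45 Yalvand Sector standard time.
The standard-time date in Yalvand Sector, 17 March 2030, is outside the daylight-saving period (19 April – 16 September), so Yalvand Sector is on standard time, UTC−01:00.
21:45 UTC − 1h = 20:45 Yalvand Sector.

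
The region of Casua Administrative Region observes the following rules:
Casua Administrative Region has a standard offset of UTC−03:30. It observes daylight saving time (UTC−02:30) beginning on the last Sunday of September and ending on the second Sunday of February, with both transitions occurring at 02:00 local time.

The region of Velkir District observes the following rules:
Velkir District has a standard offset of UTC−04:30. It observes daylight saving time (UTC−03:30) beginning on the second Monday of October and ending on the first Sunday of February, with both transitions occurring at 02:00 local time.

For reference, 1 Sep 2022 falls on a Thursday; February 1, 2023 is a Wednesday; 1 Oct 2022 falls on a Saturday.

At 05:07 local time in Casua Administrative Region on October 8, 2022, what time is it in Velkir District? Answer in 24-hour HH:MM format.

1 September 2022 is a Thursday, so Sundays fall on 4, 11, 18, 25; the last is September 25.
1 February 2023 is a Wednesday, so the first Sunday is February 5 and the second is February 12.
Daylight saving runs 25 September 2022 – 12 February 2023; October 8, 2022 is inside that window, so Casua Administrative Region is at UTC−02:30.
05:07 Casua Administrative Region + 2h30m = 07:37 UTC.
1 October 2022 is a Saturday, so the first Monday is October 3 and the second is October 10.
1 February 2023 is a Wednesday, so the first Sunday is February 5.
At the standard offset (UTC−04:30), 07:37 UTC − 4h30m = 03:07 Velkir District standard time.
The standard-time date in Velkir District, October 8, 2022, does not fall between 10 October 2022 and 5 February 2023, so daylight saving is not in effect and Velkir District is at UTC−04:30.
07:37 UTC − 4h30m = 03:07 Velkir District.

03:07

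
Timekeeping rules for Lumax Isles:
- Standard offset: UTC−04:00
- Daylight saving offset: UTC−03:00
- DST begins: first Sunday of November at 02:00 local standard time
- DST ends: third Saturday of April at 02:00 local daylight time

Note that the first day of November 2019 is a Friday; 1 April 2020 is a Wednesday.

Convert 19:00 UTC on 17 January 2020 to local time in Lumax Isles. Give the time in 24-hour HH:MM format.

16:00

1 November 2019 is a Friday, so the first Sunday is November 3.
1 April 2020 is a Wednesday, so the first Saturday is April 4 and the third is April 18.
At the standard offset (UTC−04:00), 19:00 UTC − 4h = 15:00 Lumax Isles standard time.
The standard-time date in Lumax Isles, 17 January 2020, lies within the daylight-saving period (3 November 2019 – 18 April 2020), so Lumax Isles is on daylight time, UTC−03:00.
19:00 UTC − 3h = 16:00 local.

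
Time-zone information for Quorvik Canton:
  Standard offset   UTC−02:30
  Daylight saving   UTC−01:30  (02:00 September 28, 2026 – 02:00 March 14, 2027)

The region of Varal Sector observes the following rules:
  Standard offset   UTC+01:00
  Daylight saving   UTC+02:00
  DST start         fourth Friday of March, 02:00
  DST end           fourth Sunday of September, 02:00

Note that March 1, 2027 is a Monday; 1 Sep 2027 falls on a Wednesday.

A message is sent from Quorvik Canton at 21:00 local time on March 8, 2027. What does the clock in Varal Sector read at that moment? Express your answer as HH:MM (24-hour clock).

March 8, 2027 lies within the daylight-saving period (28 September 2026 – 14 March 2027), so Quorvik Canton is on daylight time, UTC−01:30.
21:00 Quorvik Canton + 1h30m = 22:30 UTC.
1 March 2027 is a Monday, so the first Friday is March 5 and the fourth is March 26.
1 September 2027 is a Wednesday, so the first Sunday is September 5 and the fourth is September 26.
At the standard offset (UTC+01:00), 22:30 UTC + 1h = 23:30 Varal Sector standard time.
The standard-time date in Varal Sector, March 8, 2027, is outside the daylight-saving period (26 March – 26 September), so Varal Sector is on standard time, UTC+01:00.
22:30 UTC + 1h = 23:30 Varal Sector.

23:30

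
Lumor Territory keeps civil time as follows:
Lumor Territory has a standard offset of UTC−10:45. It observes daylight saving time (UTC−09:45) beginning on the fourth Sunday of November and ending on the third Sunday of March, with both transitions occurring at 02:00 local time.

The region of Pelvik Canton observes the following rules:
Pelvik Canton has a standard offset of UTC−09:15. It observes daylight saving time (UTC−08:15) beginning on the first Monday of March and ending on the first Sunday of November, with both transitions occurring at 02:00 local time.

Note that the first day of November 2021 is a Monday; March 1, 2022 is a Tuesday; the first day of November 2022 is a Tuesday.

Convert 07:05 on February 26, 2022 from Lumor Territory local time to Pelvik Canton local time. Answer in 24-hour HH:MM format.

1 November 2021 is a Monday, so the first Sunday is November 7 and the fourth is November 28.
1 March 2022 is a Tuesday, so the first Sunday is March 6 and the third is March 20.
February 26, 2022 falls between 28 November 2021 and 20 March 2022, so daylight saving is in effect and Lumor Territory is at UTC−09:45.
07:05 Lumor Territory + 9h45m = 16:50 UTC.
1 March 2022 is a Tuesday, so the first Monday is March 7.
1 November 2022 is a Tuesday, so the first Sunday is November 6.
At the standard offset (UTC−09:15), 16:50 UTC − 9h15m = 07:35 Pelvik Canton standard time.
The standard-time date in Pelvik Canton, February 26, 2022, does not fall between 7 March and 6 November, so daylight saving is not in effect and Pelvik Canton is at UTC−09:15.
16:50 UTC − 9h15m = 07:35 Pelvik Canton.

07:35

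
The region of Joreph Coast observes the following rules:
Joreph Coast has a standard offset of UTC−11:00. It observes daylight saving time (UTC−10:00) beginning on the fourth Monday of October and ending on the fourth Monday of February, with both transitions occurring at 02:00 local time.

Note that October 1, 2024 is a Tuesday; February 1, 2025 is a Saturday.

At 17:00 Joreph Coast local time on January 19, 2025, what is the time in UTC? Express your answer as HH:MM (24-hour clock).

03:00

1 October 2024 is a Tuesday, so the first Monday is October 7 and the fourth is October 28.
1 February 2025 is a Saturday, so the first Monday is February 3 and the fourth is February 24.
Daylight saving runs 28 October 2024 – 24 February 2025; January 19, 2025 is inside that window, so Joreph Coast is at UTC−10:00.
17:00 local + 10h = 03:00 UTC (rolling into the next day, 20 January 2025).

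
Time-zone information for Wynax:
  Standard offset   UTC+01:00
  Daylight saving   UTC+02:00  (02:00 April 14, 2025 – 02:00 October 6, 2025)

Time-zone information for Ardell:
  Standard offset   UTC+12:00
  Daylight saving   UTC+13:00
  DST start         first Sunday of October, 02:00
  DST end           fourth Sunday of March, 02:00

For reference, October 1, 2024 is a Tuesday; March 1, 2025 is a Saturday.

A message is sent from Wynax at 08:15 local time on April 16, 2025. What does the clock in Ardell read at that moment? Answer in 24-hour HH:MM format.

April 16, 2025 lies within the daylight-saving period (14 April – 6 October), so Wynax is on daylight time, UTC+02:00.
08:15 Wynax − 2h = 06:15 UTC.
1 October 2024 is a Tuesday, so the first Sunday is October 6.
1 March 2025 is a Saturday, so the first Sunday is March 2 and the fourth is March 23.
At the standard offset (UTC+12:00), 06:15 UTC + 12h = 18:15 Ardell standard time.
The standard-time date in Ardell, April 16, 2025, does not fall between 6 October 2024 and 23 March 2025, so daylight saving is not in effect and Ardell is at UTC+12:00.
06:15 UTC + 12h = 18:15 Ardell.

18:15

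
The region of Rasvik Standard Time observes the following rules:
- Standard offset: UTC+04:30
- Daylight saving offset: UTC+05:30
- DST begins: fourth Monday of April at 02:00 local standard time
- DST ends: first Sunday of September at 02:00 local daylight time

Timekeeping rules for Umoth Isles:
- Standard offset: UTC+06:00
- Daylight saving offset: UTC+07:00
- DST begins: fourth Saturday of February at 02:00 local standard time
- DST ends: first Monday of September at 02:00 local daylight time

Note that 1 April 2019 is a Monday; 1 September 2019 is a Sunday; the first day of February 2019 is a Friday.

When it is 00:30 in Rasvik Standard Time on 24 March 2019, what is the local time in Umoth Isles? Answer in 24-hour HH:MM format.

03:00

1 April 2019 is a Monday, so the first Monday is April 1 and the fourth is April 22.
1 September 2019 is a Sunday, so the first Sunday is September 1.
24 March 2019 is outside the daylight-saving period (22 April – 1 September), so Rasvik Standard Time is on standard time, UTC+04:30.
00:30 Rasvik Standard Time − 4h30m = 20:00 UTC (rolling into the previous day, 23 March 2019).
1 February 2019 is a Friday, so the first Saturday is February 2 and the fourth is February 23.
1 September 2019 is a Sunday, so the first Monday is September 2.
At the standard offset (UTC+06:00), 20:00 UTC + 6h = 02:00 Umoth Isles standard time (rolling into the next day, 24 March 2019).
The standard-time date in Umoth Isles, 24 March 2019, falls between 23 February and 2 September, so daylight saving is in effect and Umoth Isles is at UTC+07:00.
20:00 UTC + 7h = 03:00 Umoth Isles (rolling into the next day, 24 March 2019).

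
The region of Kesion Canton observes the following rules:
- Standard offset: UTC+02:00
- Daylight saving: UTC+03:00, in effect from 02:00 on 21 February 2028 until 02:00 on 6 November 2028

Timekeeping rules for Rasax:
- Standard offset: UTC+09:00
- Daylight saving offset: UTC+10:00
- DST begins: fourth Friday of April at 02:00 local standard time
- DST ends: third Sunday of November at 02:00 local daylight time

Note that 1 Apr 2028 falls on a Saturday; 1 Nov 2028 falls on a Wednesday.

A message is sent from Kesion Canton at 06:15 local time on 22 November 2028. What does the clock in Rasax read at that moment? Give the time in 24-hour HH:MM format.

22 November 2028 does not fall between 21 February and 6 November, so daylight saving is not in effect and Kesion Canton is at UTC+02:00.
06:15 Kesion Canton − 2h = 04:15 UTC.
1 April 2028 is a Saturday, so the first Friday is April 7 and the fourth is April 28.
1 November 2028 is a Wednesday, so the first Sunday is November 5 and the third is November 19.
At the standard offset (UTC+09:00), 04:15 UTC + 9h = 13:15 Rasax standard time.
Daylight saving runs 28 April – 19 November; the standard-time date in Rasax, 22 November 2028, is outside that window, so Rasax is on standard time at UTC+09:00.
04:15 UTC + 9h = 13:15 Rasax.

13:15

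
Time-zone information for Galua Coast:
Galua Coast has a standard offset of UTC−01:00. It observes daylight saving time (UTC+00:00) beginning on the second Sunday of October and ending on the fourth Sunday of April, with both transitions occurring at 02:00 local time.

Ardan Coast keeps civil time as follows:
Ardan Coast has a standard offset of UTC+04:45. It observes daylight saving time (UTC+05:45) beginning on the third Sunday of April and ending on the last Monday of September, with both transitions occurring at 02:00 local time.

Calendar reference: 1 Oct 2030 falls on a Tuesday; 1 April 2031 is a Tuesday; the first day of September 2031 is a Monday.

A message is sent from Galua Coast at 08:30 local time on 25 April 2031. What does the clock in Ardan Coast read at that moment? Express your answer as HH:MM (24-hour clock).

14:15

1 October 2030 is a Tuesday, so the first Sunday is October 6 and the second is October 13.
1 April 2031 is a Tuesday, so the first Sunday is April 6 and the fourth is April 27.
25 April 2031 falls between 13 October 2030 and 27 April 2031, so daylight saving is in effect and Galua Coast is at UTC+00:00.
08:30 Galua Coast − 0h = 08:30 UTC.
1 April 2031 is a Tuesday, so the first Sunday is April 6 and the third is April 20.
1 September 2031 is a Monday, so Mondays fall on 1, 8, 15, 22, 29; the last is September 29.
At the standard offset (UTC+04:45), 08:30 UTC + 4h45m = 13:15 Ardan Coast standard time.
Daylight saving runs 20 April – 29 September; the standard-time date in Ardan Coast, 25 April 2031, is inside that window, so Ardan Coast is at UTC+05:45.
08:30 UTC + 5h45m = 14:15 Ardan Coast.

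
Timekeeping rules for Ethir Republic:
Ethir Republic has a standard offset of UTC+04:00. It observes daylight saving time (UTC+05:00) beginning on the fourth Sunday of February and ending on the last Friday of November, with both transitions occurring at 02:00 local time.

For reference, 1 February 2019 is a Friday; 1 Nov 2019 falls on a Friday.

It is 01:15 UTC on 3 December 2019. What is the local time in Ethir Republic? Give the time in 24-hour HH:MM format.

1 February 2019 is a Friday, so the first Sunday is February 3 and the fourth is February 24.
1 November 2019 is a Friday, so Fridays fall on 1, 8, 15, 22, 29; the last is November 29.
At the standard offset (UTC+04:00), 01:15 UTC + 4h = 05:15 Ethir Republic standard time.
The standard-time date in Ethir Republic, 3 December 2019, is outside the daylight-saving period (24 February – 29 November), so Ethir Republic is on standard time, UTC+04:00.
01:15 UTC + 4h = 05:15 local.

05:15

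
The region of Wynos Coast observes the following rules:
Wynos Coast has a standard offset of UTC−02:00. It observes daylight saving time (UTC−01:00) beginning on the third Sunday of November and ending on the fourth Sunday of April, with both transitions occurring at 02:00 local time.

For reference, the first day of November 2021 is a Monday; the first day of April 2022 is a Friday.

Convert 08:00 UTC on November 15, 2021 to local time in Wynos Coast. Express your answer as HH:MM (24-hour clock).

06:00

1 November 2021 is a Monday, so the first Sunday is November 7 and the third is November 21.
1 April 2022 is a Friday, so the first Sunday is April 3 and the fourth is April 24.
At the standard offset (UTC−02:00), 08:00 UTC − 2h = 06:00 Wynos Coast standard time.
The standard-time date in Wynos Coast, November 15, 2021, is outside the daylight-saving period (21 November 2021 – 24 April 2022), so Wynos Coast is on standard time, UTC−02:00.
08:00 UTC − 2h = 06:00 local.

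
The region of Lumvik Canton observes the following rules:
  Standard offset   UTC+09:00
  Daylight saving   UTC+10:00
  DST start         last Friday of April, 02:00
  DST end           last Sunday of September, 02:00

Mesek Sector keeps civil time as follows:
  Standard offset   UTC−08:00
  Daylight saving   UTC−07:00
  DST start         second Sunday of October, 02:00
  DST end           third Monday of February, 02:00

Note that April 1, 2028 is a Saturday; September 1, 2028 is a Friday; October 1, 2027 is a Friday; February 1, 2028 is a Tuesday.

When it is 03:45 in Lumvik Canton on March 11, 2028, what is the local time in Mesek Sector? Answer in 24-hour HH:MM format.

1 April 2028 is a Saturday, so Fridays fall on 7, 14, 21, 28; the last is April 28.
1 September 2028 is a Friday, so Sundays fall on 3, 10, 17, 24; the last is September 24.
March 11, 2028 is outside the daylight-saving period (28 April – 24 September), so Lumvik Canton is on standard time, UTC+09:00.
03:45 Lumvik Canton − 9h = 18:45 UTC (rolling into the previous day, 10 March 2028).
1 October 2027 is a Friday, so the first Sunday is October 3 and the second is October 10.
1 February 2028 is a Tuesday, so the first Monday is February 7 and the third is February 21.
At the standard offset (UTC−08:00), 18:45 UTC − 8h = 10:45 Mesek Sector standard time.
The standard-time date in Mesek Sector, March 10, 2028, is outside the daylight-saving period (10 October 2027 – 21 February 2028), so Mesek Sector is on standard time, UTC−08:00.
18:45 UTC − 8h = 10:45 Mesek Sector.

10:45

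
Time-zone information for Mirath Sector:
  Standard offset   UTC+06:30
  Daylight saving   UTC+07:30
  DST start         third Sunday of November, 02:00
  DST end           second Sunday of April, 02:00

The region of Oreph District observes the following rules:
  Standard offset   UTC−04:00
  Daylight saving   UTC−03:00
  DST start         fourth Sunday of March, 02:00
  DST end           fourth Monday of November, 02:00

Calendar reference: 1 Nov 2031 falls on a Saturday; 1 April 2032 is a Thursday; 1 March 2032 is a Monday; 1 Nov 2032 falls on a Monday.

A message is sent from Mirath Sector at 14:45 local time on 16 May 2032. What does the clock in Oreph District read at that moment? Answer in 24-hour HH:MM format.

05:15

1 November 2031 is a Saturday, so the first Sunday is November 2 and the third is November 16.
1 April 2032 is a Thursday, so the first Sunday is April 4 and the second is April 11.
16 May 2032 does not fall between 16 November 2031 and 11 April 2032, so daylight saving is not in effect and Mirath Sector is at UTC+06:30.
14:45 Mirath Sector − 6h30m = 08:15 UTC.
1 March 2032 is a Monday, so the first Sunday is March 7 and the fourth is March 28.
1 November 2032 is a Monday, so the first Monday is November 1 and the fourth is November 22.
At the standard offset (UTC−04:00), 08:15 UTC − 4h = 04:15 Oreph District standard time.
Daylight saving runs 28 March – 22 November; the standard-time date in Oreph District, 16 May 2032, is inside that window, so Oreph District is at UTC−03:00.
08:15 UTC − 3h = 05:15 Oreph District.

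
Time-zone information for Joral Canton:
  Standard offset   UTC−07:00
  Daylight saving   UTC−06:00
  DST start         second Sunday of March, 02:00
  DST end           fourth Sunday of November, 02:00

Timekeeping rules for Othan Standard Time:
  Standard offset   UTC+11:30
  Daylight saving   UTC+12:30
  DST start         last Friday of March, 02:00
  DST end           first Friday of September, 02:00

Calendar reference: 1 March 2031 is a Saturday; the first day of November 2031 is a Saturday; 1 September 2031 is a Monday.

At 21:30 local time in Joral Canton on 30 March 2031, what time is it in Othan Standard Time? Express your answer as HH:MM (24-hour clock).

1 March 2031 is a Saturday, so the first Sunday is March 2 and the second is March 9.
1 November 2031 is a Saturday, so the first Sunday is November 2 and the fourth is November 23.
30 March 2031 lies within the daylight-saving period (9 March – 23 November), so Joral Canton is on daylight time, UTC−06:00.
21:30 Joral Canton + 6h = 03:30 UTC (rolling into the next day, 31 March 2031).
1 March 2031 is a Saturday, so Fridays fall on 7, 14, 21, 28; the last is March 28.
1 September 2031 is a Monday, so the first Friday is September 5.
At the standard offset (UTC+11:30), 03:30 UTC + 11h30m = 15:00 Othan Standard Time standard time.
The standard-time date in Othan Standard Time, 31 March 2031, lies within the daylight-saving period (28 March – 5 September), so Othan Standard Time is on daylight time, UTC+12:30.
03:30 UTC + 12h30m = 16:00 Othan Standard Time.

16:00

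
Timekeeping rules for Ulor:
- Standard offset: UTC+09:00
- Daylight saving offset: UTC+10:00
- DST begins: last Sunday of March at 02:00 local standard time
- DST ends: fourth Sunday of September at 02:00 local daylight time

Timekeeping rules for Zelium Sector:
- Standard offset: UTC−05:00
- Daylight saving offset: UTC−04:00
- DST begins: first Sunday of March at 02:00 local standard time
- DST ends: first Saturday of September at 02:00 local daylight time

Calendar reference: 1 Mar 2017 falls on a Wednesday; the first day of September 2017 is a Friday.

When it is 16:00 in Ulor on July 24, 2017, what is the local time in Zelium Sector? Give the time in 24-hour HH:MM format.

02:00

1 March 2017 is a Wednesday, so Sundays fall on 5, 12, 19, 26; the last is March 26.
1 September 2017 is a Friday, so the first Sunday is September 3 and the fourth is September 24.
July 24, 2017 falls between 26 March and 24 September, so daylight saving is in effect and Ulor is at UTC+10:00.
16:00 Ulor − 10h = 06:00 UTC.
1 March 2017 is a Wednesday, so the first Sunday is March 5.
1 September 2017 is a Friday, so the first Saturday is September 2.
At the standard offset (UTC−05:00), 06:00 UTC − 5h = 01:00 Zelium Sector standard time.
The standard-time date in Zelium Sector, July 24, 2017, lies within the daylight-saving period (5 March – 2 September), so Zelium Sector is on daylight time, UTC−04:00.
06:00 UTC − 4h = 02:00 Zelium Sector.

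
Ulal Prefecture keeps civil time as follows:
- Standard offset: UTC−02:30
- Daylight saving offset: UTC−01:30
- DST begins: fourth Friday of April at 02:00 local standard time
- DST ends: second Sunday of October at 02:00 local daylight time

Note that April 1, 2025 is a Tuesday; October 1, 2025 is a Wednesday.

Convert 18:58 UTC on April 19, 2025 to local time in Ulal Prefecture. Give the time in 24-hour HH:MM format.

1 April 2025 is a Tuesday, so the first Friday is April 4 and the fourth is April 25.
1 October 2025 is a Wednesday, so the first Sunday is October 5 and the second is October 12.
At the standard offset (UTC−02:30), 18:58 UTC − 2h30m = 16:28 Ulal Prefecture standard time.
The standard-time date in Ulal Prefecture, April 19, 2025, is outside the daylight-saving period (25 April – 12 October), so Ulal Prefecture is on standard time, UTC−02:30.
18:58 UTC − 2h30m = 16:28 local.

16:28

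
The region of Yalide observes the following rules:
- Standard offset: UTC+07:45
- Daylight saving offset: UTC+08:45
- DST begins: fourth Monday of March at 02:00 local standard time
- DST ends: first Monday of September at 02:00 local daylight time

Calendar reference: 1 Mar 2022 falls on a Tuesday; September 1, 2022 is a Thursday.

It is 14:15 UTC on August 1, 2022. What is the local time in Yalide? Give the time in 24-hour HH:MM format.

23:00

1 March 2022 is a Tuesday, so the first Monday is March 7 and the fourth is March 28.
1 September 2022 is a Thursday, so the first Monday is September 5.
At the standard offset (UTC+07:45), 14:15 UTC + 7h45m = 22:00 Yalide standard time.
The standard-time date in Yalide, August 1, 2022, falls between 28 March and 5 September, so daylight saving is in effect and Yalide is at UTC+08:45.
14:15 UTC + 8h45m = 23:00 local.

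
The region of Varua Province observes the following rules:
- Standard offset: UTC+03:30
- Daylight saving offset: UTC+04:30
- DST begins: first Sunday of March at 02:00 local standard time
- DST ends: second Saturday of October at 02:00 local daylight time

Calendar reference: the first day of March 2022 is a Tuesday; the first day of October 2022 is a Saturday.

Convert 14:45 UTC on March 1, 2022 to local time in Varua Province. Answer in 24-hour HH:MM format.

18:15

1 March 2022 is a Tuesday, so the first Sunday is March 6.
1 October 2022 is a Saturday, so the first Saturday is October 1 and the second is October 8.
At the standard offset (UTC+03:30), 14:45 UTC + 3h30m = 18:15 Varua Province standard time.
The standard-time date in Varua Province, March 1, 2022, is outside the daylight-saving period (6 March – 8 October), so Varua Province is on standard time, UTC+03:30.
14:45 UTC + 3h30m = 18:15 local.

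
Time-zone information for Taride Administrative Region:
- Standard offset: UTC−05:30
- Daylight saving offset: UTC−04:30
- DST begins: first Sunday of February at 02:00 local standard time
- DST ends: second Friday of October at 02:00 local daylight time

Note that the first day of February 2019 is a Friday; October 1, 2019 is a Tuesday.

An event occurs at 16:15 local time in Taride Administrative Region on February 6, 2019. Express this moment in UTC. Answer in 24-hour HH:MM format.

20:45

1 February 2019 is a Friday, so the first Sunday is February 3.
1 October 2019 is a Tuesday, so the first Friday is October 4 and the second is October 11.
Daylight saving runs 3 February – 11 October; February 6, 2019 is inside that window, so Taride Administrative Region is at UTC−04:30.
16:15 local + 4h30m = 20:45 UTC.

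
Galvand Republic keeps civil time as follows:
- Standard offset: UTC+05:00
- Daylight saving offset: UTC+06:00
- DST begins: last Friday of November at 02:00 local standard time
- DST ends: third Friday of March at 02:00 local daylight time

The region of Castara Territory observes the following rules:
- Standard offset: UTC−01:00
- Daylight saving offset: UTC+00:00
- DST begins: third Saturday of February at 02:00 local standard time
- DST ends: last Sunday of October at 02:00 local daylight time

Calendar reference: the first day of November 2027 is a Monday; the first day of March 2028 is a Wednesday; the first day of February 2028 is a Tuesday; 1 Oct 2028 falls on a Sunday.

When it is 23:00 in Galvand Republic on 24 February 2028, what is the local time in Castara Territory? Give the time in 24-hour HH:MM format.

17:00

1 November 2027 is a Monday, so Fridays fall on 5, 12, 19, 26; the last is November 26.
1 March 2028 is a Wednesday, so the first Friday is March 3 and the third is March 17.
24 February 2028 falls between 26 November 2027 and 17 March 2028, so daylight saving is in effect and Galvand Republic is at UTC+06:00.
23:00 Galvand Republic − 6h = 17:00 UTC.
1 February 2028 is a Tuesday, so the first Saturday is February 5 and the third is February 19.
1 October 2028 is a Sunday, so Sundays fall on 1, 8, 15, 22, 29; the last is October 29.
At the standard offset (UTC−01:00), 17:00 UTC − 1h = 16:00 Castara Territory standard time.
The standard-time date in Castara Territory, 24 February 2028, lies within the daylight-saving period (19 February – 29 October), so Castara Territory is on daylight time, UTC+00:00.
17:00 UTC + 0h = 17:00 Castara Territory.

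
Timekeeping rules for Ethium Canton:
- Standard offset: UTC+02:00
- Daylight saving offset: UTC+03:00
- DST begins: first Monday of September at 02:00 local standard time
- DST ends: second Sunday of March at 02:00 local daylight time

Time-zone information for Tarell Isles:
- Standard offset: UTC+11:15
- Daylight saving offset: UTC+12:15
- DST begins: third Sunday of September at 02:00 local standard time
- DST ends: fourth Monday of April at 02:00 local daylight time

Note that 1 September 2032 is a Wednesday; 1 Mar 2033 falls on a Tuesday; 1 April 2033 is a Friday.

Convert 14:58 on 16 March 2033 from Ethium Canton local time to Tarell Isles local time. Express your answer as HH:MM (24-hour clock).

1 September 2032 is a Wednesday, so the first Monday is September 6.
1 March 2033 is a Tuesday, so the first Sunday is March 6 and the second is March 13.
Daylight saving runs 6 September 2032 – 13 March 2033; 16 March 2033 is outside that window, so Ethium Canton is on standard time at UTC+02:00.
14:58 Ethium Canton − 2h = 12:58 UTC.
1 September 2032 is a Wednesday, so the first Sunday is September 5 and the third is September 19.
1 April 2033 is a Friday, so the first Monday is April 4 and the fourth is April 25.
At the standard offset (UTC+11:15), 12:58 UTC + 11h15m = 00:13 Tarell Isles standard time (rolling into the next day, 17 March 2033).
The standard-time date in Tarell Isles, 17 March 2033, falls between 19 September 2032 and 25 April 2033, so daylight saving is in effect and Tarell Isles is at UTC+12:15.
12:58 UTC + 12h15m = 01:13 Tarell Isles (rolling into the next day, 17 March 2033).

01:13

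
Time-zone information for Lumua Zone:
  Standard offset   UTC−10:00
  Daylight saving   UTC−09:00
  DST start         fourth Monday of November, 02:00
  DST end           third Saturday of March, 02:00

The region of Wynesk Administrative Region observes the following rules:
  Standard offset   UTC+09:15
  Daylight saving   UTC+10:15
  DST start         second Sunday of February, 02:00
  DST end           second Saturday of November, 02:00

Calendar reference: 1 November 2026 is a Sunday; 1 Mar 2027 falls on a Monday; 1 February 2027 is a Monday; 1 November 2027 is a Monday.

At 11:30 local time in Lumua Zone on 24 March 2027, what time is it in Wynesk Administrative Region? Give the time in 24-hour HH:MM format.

1 November 2026 is a Sunday, so the first Monday is November 2 and the fourth is November 23.
1 March 2027 is a Monday, so the first Saturday is March 6 and the third is March 20.
24 March 2027 does not fall between 23 November 2026 and 20 March 2027, so daylight saving is not in effect and Lumua Zone is at UTC−10:00.
11:30 Lumua Zone + 10h = 21:30 UTC.
1 February 2027 is a Monday, so the first Sunday is February 7 and the second is February 14.
1 November 2027 is a Monday, so the first Saturday is November 6 and the second is November 13.
At the standard offset (UTC+09:15), 21:30 UTC + 9h15m = 06:45 Wynesk Administrative Region standard time (rolling into the next day, 25 March 2027).
The standard-time date in Wynesk Administrative Region, 25 March 2027, falls between 14 February and 13 November, so daylight saving is in effect and Wynesk Administrative Region is at UTC+10:15.
21:30 UTC + 10h15m = 07:45 Wynesk Administrative Region (rolling into the next day, 25 March 2027).

07:45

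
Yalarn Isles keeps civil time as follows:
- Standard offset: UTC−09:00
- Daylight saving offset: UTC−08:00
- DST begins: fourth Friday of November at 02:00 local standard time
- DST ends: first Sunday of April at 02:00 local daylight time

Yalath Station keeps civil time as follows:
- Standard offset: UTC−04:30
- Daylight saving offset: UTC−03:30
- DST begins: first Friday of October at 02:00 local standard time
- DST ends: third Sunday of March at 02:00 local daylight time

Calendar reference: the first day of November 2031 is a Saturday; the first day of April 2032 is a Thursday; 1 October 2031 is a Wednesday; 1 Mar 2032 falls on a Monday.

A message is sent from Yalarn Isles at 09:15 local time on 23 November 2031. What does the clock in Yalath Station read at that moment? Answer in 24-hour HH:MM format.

1 November 2031 is a Saturday, so the first Friday is November 7 and the fourth is November 28.
1 April 2032 is a Thursday, so the first Sunday is April 4.
Daylight saving runs 28 November 2031 – 4 April 2032; 23 November 2031 is outside that window, so Yalarn Isles is on standard time at UTC−09:00.
09:15 Yalarn Isles + 9h = 18:15 UTC.
1 October 2031 is a Wednesday, so the first Friday is October 3.
1 March 2032 is a Monday, so the first Sunday is March 7 and the third is March 21.
At the standard offset (UTC−04:30), 18:15 UTC − 4h30m = 13:45 Yalath Station standard time.
Daylight saving runs 3 October 2031 – 21 March 2032; the standard-time date in Yalath Station, 23 November 2031, is inside that window, so Yalath Station is at UTC−03:30.
18:15 UTC − 3h30m = 14:45 Yalath Station.

14:45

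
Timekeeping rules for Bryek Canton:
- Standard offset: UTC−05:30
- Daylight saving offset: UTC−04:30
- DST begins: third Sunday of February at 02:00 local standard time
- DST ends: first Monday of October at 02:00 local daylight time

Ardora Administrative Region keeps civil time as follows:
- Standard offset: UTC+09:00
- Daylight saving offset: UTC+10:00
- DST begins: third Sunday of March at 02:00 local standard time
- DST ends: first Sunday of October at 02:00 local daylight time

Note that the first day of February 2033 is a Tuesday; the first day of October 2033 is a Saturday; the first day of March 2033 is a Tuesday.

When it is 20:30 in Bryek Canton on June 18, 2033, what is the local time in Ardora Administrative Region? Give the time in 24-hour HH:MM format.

11:00

1 February 2033 is a Tuesday, so the first Sunday is February 6 and the third is February 20.
1 October 2033 is a Saturday, so the first Monday is October 3.
June 18, 2033 lies within the daylight-saving period (20 February – 3 October), so Bryek Canton is on daylight time, UTC−04:30.
20:30 Bryek Canton + 4h30m = 01:00 UTC (rolling into the next day, 19 June 2033).
1 March 2033 is a Tuesday, so the first Sunday is March 6 and the third is March 20.
1 October 2033 is a Saturday, so the first Sunday is October 2.
At the standard offset (UTC+09:00), 01:00 UTC + 9h = 10:00 Ardora Administrative Region standard time.
The standard-time date in Ardora Administrative Region, June 19, 2033, falls between 20 March and 2 October, so daylight saving is in effect and Ardora Administrative Region is at UTC+10:00.
01:00 UTC + 10h = 11:00 Ardora Administrative Region.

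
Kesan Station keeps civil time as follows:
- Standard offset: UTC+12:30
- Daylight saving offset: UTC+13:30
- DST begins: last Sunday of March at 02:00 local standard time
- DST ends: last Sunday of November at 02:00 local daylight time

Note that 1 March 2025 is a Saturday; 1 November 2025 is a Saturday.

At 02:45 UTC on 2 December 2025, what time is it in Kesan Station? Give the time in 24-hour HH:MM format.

1 March 2025 is a Saturday, so Sundays fall on 2, 9, 16, 23, 30; the last is March 30.
1 November 2025 is a Saturday, so Sundays fall on 2, 9, 16, 23, 30; the last is November 30.
At the standard offset (UTC+12:30), 02:45 UTC + 12h30m = 15:15 Kesan Station standard time.
Daylight saving runs 30 March – 30 November; the standard-time date in Kesan Station, 2 December 2025, is outside that window, so Kesan Station is on standard time at UTC+12:30.
02:45 UTC + 12h30m = 15:15 local.

15:15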